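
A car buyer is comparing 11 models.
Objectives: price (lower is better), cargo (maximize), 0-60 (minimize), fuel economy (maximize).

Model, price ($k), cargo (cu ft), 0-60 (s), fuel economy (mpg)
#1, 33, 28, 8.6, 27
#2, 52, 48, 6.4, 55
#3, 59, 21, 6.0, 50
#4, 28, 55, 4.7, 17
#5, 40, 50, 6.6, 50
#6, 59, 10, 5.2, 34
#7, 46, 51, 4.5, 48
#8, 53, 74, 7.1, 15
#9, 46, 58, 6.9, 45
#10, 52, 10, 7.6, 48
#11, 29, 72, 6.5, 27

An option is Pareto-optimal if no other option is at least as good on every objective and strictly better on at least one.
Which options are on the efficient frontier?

#2, #3, #4, #5, #7, #8, #9, #11

#1: dominated by #11 (price 29≤33, cargo 72≥28, 0-60 6.5≤8.6, fuel economy 27≥27).
#2: not dominated (best fuel economy).
#3: not dominated.
#4: not dominated (best price).
#5: not dominated.
#6: dominated by #7 (price 46≤59, cargo 51≥10, 0-60 4.5≤5.2, fuel economy 48≥34).
#7: not dominated (best 0-60).
#8: not dominated (best cargo).
#9: not dominated.
#10: dominated by #2 (price 52≤52, cargo 48≥10, 0-60 6.4≤7.6, fuel economy 55≥48).
#11: not dominated.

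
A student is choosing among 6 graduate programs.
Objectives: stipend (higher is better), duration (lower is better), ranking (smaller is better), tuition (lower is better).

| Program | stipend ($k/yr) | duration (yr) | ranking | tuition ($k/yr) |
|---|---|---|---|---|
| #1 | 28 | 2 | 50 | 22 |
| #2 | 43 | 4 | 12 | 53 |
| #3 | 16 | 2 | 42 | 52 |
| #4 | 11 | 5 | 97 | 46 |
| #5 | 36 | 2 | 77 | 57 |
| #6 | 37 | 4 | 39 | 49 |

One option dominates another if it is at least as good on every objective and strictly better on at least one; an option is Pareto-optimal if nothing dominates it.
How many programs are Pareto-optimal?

#1: not dominated (best tuition).
#2: not dominated (best stipend).
#3: not dominated.
#4: dominated by #1 (stipend 28≥11, duration 2≤5, ranking 50≤97, tuition 22≤46).
#5: not dominated.
#6: not dominated.
Pareto-optimal: #1, #2, #3, #5, #6 → 5.

5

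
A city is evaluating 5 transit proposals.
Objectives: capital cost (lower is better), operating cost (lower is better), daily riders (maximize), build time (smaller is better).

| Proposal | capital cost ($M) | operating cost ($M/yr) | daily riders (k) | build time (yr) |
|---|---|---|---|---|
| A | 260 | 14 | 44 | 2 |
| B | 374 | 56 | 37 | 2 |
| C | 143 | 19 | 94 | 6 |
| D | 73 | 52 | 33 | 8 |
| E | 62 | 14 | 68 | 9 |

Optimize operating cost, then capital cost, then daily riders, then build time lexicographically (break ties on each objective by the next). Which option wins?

First minimize operating cost: best is 14, kept {A, E}.
Then minimize capital cost: best is 62, kept {E}.

E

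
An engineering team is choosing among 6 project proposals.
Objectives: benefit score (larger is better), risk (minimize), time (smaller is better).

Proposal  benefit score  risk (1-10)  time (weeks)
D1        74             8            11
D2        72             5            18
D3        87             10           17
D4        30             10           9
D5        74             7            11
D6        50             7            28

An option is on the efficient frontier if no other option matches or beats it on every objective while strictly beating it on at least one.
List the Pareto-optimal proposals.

D2, D3, D4, D5

D1: dominated by D5 (benefit score 74≥74, risk 7≤8, time 11≤11).
D2: not dominated (best risk).
D3: not dominated (best benefit score).
D4: not dominated (best time).
D5: not dominated.
D6: dominated by D2 (benefit score 72≥50, risk 5≤7, time 18≤28).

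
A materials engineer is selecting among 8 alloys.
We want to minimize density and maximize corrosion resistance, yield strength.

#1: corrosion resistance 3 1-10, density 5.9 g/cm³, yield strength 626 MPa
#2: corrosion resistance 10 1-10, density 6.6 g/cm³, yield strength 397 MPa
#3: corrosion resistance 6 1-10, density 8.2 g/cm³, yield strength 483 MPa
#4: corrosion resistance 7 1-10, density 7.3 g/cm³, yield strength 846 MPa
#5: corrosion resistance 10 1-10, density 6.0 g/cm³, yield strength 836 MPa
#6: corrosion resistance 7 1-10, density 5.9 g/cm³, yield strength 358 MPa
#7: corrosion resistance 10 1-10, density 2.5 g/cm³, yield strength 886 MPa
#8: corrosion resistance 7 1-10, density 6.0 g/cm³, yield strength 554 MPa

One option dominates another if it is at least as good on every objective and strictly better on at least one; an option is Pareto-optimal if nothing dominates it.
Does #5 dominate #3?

Yes

#5 vs #3: corrosion resistance 10≥6, density 6.0≤8.2, yield strength 836≥483 — #5 is at least as good on every objective with at least one strict improvement.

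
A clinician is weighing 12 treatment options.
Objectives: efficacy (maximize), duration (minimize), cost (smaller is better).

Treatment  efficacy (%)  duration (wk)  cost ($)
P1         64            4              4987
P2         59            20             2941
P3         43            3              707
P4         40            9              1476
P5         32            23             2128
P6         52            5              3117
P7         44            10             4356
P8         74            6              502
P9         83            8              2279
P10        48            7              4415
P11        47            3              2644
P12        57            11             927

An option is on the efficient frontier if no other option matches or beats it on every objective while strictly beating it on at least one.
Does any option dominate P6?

P1: worse on cost (4987 vs 3117).
P2: worse on duration (20 vs 5).
P3: worse on efficacy (43 vs 52).
P4: worse on efficacy (40 vs 52).
P5: worse on efficacy (32 vs 52).
P7: worse on efficacy (44 vs 52).
P8: worse on duration (6 vs 5).
P9: worse on duration (8 vs 5).
P10: worse on efficacy (48 vs 52).
P11: worse on efficacy (47 vs 52).
P12: worse on duration (11 vs 5).
No option is at least as good as P6 on every objective and strictly better on one.

No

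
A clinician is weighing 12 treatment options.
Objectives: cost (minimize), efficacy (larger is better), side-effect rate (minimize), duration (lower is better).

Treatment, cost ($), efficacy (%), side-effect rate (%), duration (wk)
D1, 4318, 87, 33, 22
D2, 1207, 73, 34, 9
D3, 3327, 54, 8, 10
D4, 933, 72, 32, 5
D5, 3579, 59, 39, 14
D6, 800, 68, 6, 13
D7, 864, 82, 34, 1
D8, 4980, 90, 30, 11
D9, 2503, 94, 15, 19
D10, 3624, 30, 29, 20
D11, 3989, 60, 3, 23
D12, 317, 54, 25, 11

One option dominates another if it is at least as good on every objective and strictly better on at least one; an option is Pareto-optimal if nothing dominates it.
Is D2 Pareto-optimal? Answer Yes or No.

No

D7 vs D2: cost 864≤1207, efficacy 82≥73, side-effect rate 34≤34, duration 1≤9 — D7 is at least as good on every objective and strictly better on at least one, so D7 dominates D2.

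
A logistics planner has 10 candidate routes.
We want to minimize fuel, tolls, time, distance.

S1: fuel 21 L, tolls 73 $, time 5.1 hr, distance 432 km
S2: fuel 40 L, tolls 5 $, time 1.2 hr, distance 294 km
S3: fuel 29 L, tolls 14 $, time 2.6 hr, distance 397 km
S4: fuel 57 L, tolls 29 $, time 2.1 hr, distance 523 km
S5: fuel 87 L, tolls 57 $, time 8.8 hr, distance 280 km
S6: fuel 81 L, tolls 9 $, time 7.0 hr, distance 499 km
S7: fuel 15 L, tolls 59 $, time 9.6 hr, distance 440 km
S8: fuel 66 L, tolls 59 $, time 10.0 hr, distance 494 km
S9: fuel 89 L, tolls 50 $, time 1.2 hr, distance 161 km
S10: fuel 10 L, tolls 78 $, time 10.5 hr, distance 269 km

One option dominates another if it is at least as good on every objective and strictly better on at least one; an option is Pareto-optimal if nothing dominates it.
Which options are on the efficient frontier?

S1: not dominated.
S2: not dominated (best tolls).
S3: not dominated.
S4: dominated by S2 (fuel 40≤57, tolls 5≤29, time 1.2≤2.1, distance 294≤523).
S5: not dominated.
S6: dominated by S2 (fuel 40≤81, tolls 5≤9, time 1.2≤7.0, distance 294≤499).
S7: not dominated.
S8: dominated by S2 (fuel 40≤66, tolls 5≤59, time 1.2≤10.0, distance 294≤494).
S9: not dominated (best distance).
S10: not dominated (best fuel).

S1, S2, S3, S5, S7, S9, S10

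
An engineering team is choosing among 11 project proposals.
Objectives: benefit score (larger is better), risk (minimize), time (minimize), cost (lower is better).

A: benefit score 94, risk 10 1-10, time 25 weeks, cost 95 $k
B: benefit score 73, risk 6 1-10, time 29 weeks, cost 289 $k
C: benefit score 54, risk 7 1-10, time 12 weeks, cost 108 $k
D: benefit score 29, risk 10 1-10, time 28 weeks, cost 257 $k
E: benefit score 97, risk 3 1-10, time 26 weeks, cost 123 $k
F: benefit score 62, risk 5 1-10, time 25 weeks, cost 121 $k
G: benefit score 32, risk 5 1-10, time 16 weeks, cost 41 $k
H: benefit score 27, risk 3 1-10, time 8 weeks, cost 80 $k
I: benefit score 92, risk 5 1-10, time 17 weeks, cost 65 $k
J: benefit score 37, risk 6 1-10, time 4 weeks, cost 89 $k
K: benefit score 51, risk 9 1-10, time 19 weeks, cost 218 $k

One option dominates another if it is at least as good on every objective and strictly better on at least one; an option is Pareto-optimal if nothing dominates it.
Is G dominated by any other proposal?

No

A: worse on risk (10 vs 5).
B: worse on risk (6 vs 5).
C: worse on risk (7 vs 5).
D: worse on benefit score (29 vs 32).
E: worse on time (26 vs 16).
F: worse on time (25 vs 16).
H: worse on benefit score (27 vs 32).
I: worse on time (17 vs 16).
J: worse on risk (6 vs 5).
K: worse on risk (9 vs 5).
No option is at least as good as G on every objective and strictly better on one.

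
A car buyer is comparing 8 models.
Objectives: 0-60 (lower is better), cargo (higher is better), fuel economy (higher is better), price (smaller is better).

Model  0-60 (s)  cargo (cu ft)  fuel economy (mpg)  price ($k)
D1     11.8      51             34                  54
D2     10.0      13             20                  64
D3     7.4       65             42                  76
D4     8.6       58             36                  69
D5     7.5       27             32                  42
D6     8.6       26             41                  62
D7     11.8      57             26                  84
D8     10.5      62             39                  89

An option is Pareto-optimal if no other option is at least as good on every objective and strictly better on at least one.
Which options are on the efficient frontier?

D1, D3, D4, D5, D6

D1: not dominated.
D2: dominated by D5 (0-60 7.5≤10.0, cargo 27≥13, fuel economy 32≥20, price 42≤64).
D3: not dominated (best 0-60).
D4: not dominated.
D5: not dominated (best price).
D6: not dominated.
D7: dominated by D3 (0-60 7.4≤11.8, cargo 65≥57, fuel economy 42≥26, price 76≤84).
D8: dominated by D3 (0-60 7.4≤10.5, cargo 65≥62, fuel economy 42≥39, price 76≤89).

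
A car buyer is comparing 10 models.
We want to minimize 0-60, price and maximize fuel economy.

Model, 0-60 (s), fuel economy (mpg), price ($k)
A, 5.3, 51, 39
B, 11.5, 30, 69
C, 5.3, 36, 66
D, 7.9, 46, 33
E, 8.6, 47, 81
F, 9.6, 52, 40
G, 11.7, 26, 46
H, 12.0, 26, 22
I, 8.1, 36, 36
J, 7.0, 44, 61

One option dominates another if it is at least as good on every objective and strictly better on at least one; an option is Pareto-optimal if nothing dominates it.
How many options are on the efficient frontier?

A: not dominated.
B: dominated by A (0-60 5.3≤11.5, fuel economy 51≥30, price 39≤69).
C: dominated by A (0-60 5.3≤5.3, fuel economy 51≥36, price 39≤66).
D: not dominated.
E: dominated by A (0-60 5.3≤8.6, fuel economy 51≥47, price 39≤81).
F: not dominated (best fuel economy).
G: dominated by A (0-60 5.3≤11.7, fuel economy 51≥26, price 39≤46).
H: not dominated (best price).
I: dominated by D (0-60 7.9≤8.1, fuel economy 46≥36, price 33≤36).
J: dominated by A (0-60 5.3≤7.0, fuel economy 51≥44, price 39≤61).
Pareto-optimal: A, D, F, H → 4.

4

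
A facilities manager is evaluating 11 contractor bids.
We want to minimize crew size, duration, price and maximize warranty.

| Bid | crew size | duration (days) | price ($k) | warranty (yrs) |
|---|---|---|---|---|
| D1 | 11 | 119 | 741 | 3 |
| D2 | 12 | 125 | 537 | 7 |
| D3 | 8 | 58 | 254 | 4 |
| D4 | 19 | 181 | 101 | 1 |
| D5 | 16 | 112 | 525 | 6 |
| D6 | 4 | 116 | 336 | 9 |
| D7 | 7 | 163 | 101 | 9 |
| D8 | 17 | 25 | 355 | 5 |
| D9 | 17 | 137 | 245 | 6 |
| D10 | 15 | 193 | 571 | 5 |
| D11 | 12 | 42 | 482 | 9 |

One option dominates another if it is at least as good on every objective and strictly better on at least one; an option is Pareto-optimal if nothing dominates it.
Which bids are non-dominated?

D3, D6, D7, D8, D9, D11

D1: dominated by D3 (crew size 8≤11, duration 58≤119, price 254≤741, warranty 4≥3).
D2: dominated by D6 (crew size 4≤12, duration 116≤125, price 336≤537, warranty 9≥7).
D3: not dominated.
D4: dominated by D7 (crew size 7≤19, duration 163≤181, price 101≤101, warranty 9≥1).
D5: dominated by D11 (crew size 12≤16, duration 42≤112, price 482≤525, warranty 9≥6).
D6: not dominated (best crew size).
D7: not dominated.
D8: not dominated (best duration).
D9: not dominated.
D10: dominated by D2 (crew size 12≤15, duration 125≤193, price 537≤571, warranty 7≥5).
D11: not dominated.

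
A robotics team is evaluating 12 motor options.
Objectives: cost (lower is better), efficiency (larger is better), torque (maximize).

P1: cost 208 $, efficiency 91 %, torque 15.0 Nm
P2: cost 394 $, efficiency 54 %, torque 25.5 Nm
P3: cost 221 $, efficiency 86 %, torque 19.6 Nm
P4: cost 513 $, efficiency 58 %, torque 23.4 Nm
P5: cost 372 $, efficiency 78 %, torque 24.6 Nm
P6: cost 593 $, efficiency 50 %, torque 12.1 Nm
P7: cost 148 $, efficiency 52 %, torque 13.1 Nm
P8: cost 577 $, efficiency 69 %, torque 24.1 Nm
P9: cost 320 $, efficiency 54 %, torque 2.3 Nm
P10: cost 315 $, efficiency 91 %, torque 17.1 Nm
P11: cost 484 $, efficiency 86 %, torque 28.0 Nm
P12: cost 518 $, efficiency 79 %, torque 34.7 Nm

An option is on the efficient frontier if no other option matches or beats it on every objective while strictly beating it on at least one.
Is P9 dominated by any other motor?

P1 vs P9: cost 208≤320, efficiency 91≥54, torque 15.0≥2.3 — P1 is at least as good on every objective and strictly better on at least one, so P1 dominates P9.

Yes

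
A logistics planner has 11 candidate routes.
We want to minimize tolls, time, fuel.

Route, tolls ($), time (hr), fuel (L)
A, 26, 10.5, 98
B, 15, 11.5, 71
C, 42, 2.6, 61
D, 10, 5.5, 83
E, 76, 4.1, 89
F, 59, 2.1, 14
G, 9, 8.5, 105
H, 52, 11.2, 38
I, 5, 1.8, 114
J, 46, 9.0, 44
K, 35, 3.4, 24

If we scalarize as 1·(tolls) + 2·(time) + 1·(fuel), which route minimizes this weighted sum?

K

A: 1·26 + 2·10.5 + 1·98 = 145.0
B: 1·15 + 2·11.5 + 1·71 = 109.0
C: 1·42 + 2·2.6 + 1·61 = 108.2
D: 1·10 + 2·5.5 + 1·83 = 104.0
E: 1·76 + 2·4.1 + 1·89 = 173.2
F: 1·59 + 2·2.1 + 1·14 = 77.2
G: 1·9 + 2·8.5 + 1·105 = 131.0
H: 1·52 + 2·11.2 + 1·38 = 112.4
I: 1·5 + 2·1.8 + 1·114 = 122.6
J: 1·46 + 2·9.0 + 1·44 = 108.0
K: 1·35 + 2·3.4 + 1·24 = 65.8
Lowest: K at 65.8.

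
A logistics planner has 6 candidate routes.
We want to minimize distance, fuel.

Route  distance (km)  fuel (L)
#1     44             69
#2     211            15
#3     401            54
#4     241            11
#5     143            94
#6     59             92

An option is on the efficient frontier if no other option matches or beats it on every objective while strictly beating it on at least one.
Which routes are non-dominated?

#1, #2, #4

#1: not dominated (best distance).
#2: not dominated.
#3: dominated by #2 (distance 211≤401, fuel 15≤54).
#4: not dominated (best fuel).
#5: dominated by #1 (distance 44≤143, fuel 69≤94).
#6: dominated by #1 (distance 44≤59, fuel 69≤92).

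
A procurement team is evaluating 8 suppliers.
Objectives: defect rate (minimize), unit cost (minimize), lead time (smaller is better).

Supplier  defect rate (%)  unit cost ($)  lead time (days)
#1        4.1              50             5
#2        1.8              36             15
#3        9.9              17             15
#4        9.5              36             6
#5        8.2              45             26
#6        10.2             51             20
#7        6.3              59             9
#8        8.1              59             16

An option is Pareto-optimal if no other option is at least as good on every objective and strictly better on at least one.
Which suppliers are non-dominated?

#1: not dominated (best lead time).
#2: not dominated (best defect rate).
#3: not dominated (best unit cost).
#4: not dominated.
#5: dominated by #2 (defect rate 1.8≤8.2, unit cost 36≤45, lead time 15≤26).
#6: dominated by #1 (defect rate 4.1≤10.2, unit cost 50≤51, lead time 5≤20).
#7: dominated by #1 (defect rate 4.1≤6.3, unit cost 50≤59, lead time 5≤9).
#8: dominated by #1 (defect rate 4.1≤8.1, unit cost 50≤59, lead time 5≤16).

#1, #2, #3, #4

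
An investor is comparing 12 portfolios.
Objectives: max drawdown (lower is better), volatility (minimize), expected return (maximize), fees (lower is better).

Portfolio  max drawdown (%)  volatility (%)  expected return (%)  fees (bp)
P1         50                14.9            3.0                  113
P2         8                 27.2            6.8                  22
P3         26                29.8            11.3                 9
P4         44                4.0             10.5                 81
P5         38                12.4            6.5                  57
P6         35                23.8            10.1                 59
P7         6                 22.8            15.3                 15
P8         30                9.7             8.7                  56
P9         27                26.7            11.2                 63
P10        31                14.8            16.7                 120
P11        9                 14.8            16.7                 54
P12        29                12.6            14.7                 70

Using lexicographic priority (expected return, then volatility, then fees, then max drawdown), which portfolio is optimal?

P11

First maximize expected return: best is 16.7, kept {P10, P11}.
Then minimize volatility: best is 14.8, kept {P10, P11}.
Then minimize fees: best is 54, kept {P11}.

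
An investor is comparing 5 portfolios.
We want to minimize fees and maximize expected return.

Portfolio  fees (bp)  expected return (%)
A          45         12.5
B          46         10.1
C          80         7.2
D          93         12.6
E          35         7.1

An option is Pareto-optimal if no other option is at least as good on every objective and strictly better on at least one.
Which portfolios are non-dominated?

A, D, E

A: not dominated.
B: dominated by A (fees 45≤46, expected return 12.5≥10.1).
C: dominated by A (fees 45≤80, expected return 12.5≥7.2).
D: not dominated (best expected return).
E: not dominated (best fees).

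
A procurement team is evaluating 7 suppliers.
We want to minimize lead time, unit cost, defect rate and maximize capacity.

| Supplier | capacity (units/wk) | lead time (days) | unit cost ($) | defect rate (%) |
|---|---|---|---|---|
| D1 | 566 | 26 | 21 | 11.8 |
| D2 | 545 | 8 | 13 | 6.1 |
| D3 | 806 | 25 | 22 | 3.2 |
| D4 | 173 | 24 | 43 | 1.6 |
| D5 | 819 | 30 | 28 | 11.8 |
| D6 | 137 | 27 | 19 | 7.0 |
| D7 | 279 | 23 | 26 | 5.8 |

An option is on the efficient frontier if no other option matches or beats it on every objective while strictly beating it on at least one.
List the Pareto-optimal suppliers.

D1: not dominated.
D2: not dominated (best lead time).
D3: not dominated.
D4: not dominated (best defect rate).
D5: not dominated (best capacity).
D6: dominated by D2 (capacity 545≥137, lead time 8≤27, unit cost 13≤19, defect rate 6.1≤7.0).
D7: not dominated.

D1, D2, D3, D4, D5, D7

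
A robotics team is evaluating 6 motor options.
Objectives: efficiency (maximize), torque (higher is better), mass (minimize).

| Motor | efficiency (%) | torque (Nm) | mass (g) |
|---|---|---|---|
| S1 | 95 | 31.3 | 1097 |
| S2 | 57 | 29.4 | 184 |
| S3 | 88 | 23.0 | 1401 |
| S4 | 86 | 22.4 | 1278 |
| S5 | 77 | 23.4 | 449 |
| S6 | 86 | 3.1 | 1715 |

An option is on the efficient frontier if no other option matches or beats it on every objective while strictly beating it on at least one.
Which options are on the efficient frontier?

S1: not dominated (best efficiency).
S2: not dominated (best mass).
S3: dominated by S1 (efficiency 95≥88, torque 31.3≥23.0, mass 1097≤1401).
S4: dominated by S1 (efficiency 95≥86, torque 31.3≥22.4, mass 1097≤1278).
S5: not dominated.
S6: dominated by S1 (efficiency 95≥86, torque 31.3≥3.1, mass 1097≤1715).

S1, S2, S5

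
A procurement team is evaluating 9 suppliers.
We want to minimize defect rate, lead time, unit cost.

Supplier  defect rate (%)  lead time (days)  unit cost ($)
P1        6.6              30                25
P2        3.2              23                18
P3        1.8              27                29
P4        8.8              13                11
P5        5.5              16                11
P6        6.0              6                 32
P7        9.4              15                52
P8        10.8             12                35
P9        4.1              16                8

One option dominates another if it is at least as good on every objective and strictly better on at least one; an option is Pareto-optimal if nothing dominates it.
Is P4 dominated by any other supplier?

No

P1: worse on lead time (30 vs 13).
P2: worse on lead time (23 vs 13).
P3: worse on lead time (27 vs 13).
P5: worse on lead time (16 vs 13).
P6: worse on unit cost (32 vs 11).
P7: worse on defect rate (9.4 vs 8.8).
P8: worse on defect rate (10.8 vs 8.8).
P9: worse on lead time (16 vs 13).
No option is at least as good as P4 on every objective and strictly better on one.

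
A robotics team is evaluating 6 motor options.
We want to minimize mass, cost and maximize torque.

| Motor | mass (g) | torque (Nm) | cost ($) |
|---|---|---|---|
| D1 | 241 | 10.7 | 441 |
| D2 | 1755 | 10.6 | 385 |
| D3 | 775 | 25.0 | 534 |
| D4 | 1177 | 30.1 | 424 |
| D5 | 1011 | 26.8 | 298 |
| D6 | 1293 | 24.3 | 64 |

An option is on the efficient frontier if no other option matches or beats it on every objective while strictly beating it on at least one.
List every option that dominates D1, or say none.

none

D2: worse on mass (1755 vs 241).
D3: worse on mass (775 vs 241).
D4: worse on mass (1177 vs 241).
D5: worse on mass (1011 vs 241).
D6: worse on mass (1293 vs 241).
No option dominates D1.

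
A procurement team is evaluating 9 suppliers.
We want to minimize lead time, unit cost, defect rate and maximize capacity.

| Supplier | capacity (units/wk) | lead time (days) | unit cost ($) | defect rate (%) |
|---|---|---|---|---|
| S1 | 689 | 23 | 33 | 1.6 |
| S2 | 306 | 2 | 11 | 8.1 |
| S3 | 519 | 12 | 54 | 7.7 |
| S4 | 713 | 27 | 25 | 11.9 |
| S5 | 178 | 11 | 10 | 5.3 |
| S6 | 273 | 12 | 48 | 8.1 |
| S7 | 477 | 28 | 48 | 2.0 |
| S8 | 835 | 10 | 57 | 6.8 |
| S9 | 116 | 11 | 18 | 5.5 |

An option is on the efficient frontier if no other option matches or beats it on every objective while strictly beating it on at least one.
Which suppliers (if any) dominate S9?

S5

S5: capacity 178≥116, lead time 11≤11, unit cost 10≤18, defect rate 5.3≤5.5 — dominates S9.
Others (S1, S2, S3, S4, S6, S7, S8) are each worse than S9 on at least one objective.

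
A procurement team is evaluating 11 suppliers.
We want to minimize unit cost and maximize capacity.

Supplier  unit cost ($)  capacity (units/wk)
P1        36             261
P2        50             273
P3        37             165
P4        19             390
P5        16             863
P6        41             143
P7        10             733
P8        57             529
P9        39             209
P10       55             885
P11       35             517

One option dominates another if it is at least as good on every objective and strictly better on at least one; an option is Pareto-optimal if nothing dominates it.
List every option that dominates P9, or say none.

P1, P4, P5, P7, P11

P1: unit cost 36≤39, capacity 261≥209 — dominates P9.
P4: unit cost 19≤39, capacity 390≥209 — dominates P9.
P5: unit cost 16≤39, capacity 863≥209 — dominates P9.
P7: unit cost 10≤39, capacity 733≥209 — dominates P9.
P11: unit cost 35≤39, capacity 517≥209 — dominates P9.
Others (P2, P3, P6, P8, P10) are each worse than P9 on at least one objective.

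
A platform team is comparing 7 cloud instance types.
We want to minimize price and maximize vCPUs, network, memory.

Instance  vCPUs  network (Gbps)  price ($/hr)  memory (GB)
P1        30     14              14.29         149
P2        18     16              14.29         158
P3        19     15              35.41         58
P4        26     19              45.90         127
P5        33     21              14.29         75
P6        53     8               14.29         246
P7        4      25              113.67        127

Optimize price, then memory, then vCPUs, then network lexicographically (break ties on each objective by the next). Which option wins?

P6

First minimize price: best is 14.29, kept {P1, P2, P5, P6}.
Then maximize memory: best is 246, kept {P6}.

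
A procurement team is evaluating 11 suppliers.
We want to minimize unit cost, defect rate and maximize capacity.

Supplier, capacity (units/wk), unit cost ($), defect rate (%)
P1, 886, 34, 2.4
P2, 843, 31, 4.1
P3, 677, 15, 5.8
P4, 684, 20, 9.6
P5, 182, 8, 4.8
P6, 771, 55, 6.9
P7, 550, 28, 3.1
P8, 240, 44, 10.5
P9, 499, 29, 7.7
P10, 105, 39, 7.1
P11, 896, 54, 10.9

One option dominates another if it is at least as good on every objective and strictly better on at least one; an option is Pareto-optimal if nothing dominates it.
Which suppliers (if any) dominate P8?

P1: capacity 886≥240, unit cost 34≤44, defect rate 2.4≤10.5 — dominates P8.
P2: capacity 843≥240, unit cost 31≤44, defect rate 4.1≤10.5 — dominates P8.
P3: capacity 677≥240, unit cost 15≤44, defect rate 5.8≤10.5 — dominates P8.
P4: capacity 684≥240, unit cost 20≤44, defect rate 9.6≤10.5 — dominates P8.
P7: capacity 550≥240, unit cost 28≤44, defect rate 3.1≤10.5 — dominates P8.
P9: capacity 499≥240, unit cost 29≤44, defect rate 7.7≤10.5 — dominates P8.
Others (P5, P6, P10, P11) are each worse than P8 on at least one objective.

P1, P2, P3, P4, P7, P9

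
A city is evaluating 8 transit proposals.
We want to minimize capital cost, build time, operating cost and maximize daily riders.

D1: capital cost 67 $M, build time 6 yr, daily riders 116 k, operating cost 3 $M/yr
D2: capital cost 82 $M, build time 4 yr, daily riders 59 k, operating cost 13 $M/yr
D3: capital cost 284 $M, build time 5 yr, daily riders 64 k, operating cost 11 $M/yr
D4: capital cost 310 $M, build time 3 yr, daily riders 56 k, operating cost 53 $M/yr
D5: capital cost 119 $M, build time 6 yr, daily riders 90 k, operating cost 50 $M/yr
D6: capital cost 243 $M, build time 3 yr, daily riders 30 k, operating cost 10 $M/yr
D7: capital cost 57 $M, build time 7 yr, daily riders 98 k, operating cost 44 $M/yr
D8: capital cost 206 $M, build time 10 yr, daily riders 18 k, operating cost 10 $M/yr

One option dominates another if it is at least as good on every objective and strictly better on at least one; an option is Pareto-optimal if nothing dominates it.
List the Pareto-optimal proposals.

D1: not dominated (best daily riders).
D2: not dominated.
D3: not dominated.
D4: not dominated.
D5: dominated by D1 (capital cost 67≤119, build time 6≤6, daily riders 116≥90, operating cost 3≤50).
D6: not dominated.
D7: not dominated (best capital cost).
D8: dominated by D1 (capital cost 67≤206, build time 6≤10, daily riders 116≥18, operating cost 3≤10).

D1, D2, D3, D4, D6, D7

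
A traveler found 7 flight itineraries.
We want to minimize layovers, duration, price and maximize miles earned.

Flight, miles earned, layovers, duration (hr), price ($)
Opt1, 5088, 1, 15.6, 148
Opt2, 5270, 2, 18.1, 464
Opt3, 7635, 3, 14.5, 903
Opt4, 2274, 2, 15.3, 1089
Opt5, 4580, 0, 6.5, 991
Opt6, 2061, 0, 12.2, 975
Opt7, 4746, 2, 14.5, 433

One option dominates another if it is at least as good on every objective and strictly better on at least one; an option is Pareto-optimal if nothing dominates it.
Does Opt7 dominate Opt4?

Yes

Opt7 vs Opt4: miles earned 4746≥2274, layovers 2≤2, duration 14.5≤15.3, price 433≤1089 — Opt7 is at least as good on every objective with at least one strict improvement.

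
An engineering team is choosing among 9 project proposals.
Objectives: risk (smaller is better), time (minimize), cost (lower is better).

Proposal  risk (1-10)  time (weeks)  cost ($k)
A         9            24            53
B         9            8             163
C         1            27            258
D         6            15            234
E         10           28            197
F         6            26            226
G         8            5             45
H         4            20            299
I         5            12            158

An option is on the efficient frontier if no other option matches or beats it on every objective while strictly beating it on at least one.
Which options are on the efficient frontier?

A: dominated by G (risk 8≤9, time 5≤24, cost 45≤53).
B: dominated by G (risk 8≤9, time 5≤8, cost 45≤163).
C: not dominated (best risk).
D: dominated by I (risk 5≤6, time 12≤15, cost 158≤234).
E: dominated by A (risk 9≤10, time 24≤28, cost 53≤197).
F: dominated by I (risk 5≤6, time 12≤26, cost 158≤226).
G: not dominated (best time).
H: not dominated.
I: not dominated.

C, G, H, I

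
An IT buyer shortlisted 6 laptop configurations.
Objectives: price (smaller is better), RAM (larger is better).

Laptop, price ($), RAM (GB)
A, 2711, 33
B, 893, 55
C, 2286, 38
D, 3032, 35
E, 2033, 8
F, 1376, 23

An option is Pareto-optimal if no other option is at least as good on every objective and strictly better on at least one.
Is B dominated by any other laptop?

No

A: worse on price (2711 vs 893).
C: worse on price (2286 vs 893).
D: worse on price (3032 vs 893).
E: worse on price (2033 vs 893).
F: worse on price (1376 vs 893).
No option is at least as good as B on every objective and strictly better on one.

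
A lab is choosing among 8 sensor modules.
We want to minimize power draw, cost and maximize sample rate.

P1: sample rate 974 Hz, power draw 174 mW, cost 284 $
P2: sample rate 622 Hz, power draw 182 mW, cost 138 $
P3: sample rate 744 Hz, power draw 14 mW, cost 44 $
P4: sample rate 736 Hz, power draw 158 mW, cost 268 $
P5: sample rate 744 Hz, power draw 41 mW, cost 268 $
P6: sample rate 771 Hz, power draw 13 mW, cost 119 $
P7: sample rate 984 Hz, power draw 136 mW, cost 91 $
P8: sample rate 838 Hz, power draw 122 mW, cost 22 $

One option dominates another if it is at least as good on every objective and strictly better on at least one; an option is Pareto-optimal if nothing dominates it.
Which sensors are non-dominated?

P1: dominated by P7 (sample rate 984≥974, power draw 136≤174, cost 91≤284).
P2: dominated by P3 (sample rate 744≥622, power draw 14≤182, cost 44≤138).
P3: not dominated.
P4: dominated by P3 (sample rate 744≥736, power draw 14≤158, cost 44≤268).
P5: dominated by P3 (sample rate 744≥744, power draw 14≤41, cost 44≤268).
P6: not dominated (best power draw).
P7: not dominated (best sample rate).
P8: not dominated (best cost).

P3, P6, P7, P8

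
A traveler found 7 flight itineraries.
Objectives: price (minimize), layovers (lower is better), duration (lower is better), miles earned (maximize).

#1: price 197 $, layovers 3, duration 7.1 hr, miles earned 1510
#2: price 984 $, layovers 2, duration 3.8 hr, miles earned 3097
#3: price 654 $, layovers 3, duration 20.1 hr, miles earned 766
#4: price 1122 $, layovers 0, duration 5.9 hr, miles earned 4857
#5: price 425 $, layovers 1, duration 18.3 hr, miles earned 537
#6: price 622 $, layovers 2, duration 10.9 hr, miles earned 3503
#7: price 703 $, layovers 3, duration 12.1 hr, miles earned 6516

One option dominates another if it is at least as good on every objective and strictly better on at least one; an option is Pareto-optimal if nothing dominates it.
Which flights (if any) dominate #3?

#1, #6

#1: price 197≤654, layovers 3≤3, duration 7.1≤20.1, miles earned 1510≥766 — dominates #3.
#6: price 622≤654, layovers 2≤3, duration 10.9≤20.1, miles earned 3503≥766 — dominates #3.
Others (#2, #4, #5, #7) are each worse than #3 on at least one objective.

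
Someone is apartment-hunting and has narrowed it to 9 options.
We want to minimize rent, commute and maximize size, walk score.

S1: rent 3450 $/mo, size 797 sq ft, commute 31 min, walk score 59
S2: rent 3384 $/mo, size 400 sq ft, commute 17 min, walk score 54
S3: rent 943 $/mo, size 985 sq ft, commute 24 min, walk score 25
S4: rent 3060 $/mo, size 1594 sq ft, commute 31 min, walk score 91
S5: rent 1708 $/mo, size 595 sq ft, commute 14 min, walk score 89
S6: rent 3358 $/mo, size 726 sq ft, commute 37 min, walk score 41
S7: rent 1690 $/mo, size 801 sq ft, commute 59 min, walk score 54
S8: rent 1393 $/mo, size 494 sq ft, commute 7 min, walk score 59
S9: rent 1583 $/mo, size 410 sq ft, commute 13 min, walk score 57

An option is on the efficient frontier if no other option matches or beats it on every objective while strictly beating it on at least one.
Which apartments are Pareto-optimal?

S1: dominated by S4 (rent 3060≤3450, size 1594≥797, commute 31≤31, walk score 91≥59).
S2: dominated by S5 (rent 1708≤3384, size 595≥400, commute 14≤17, walk score 89≥54).
S3: not dominated (best rent).
S4: not dominated (best size).
S5: not dominated.
S6: dominated by S4 (rent 3060≤3358, size 1594≥726, commute 31≤37, walk score 91≥41).
S7: not dominated.
S8: not dominated (best commute).
S9: dominated by S8 (rent 1393≤1583, size 494≥410, commute 7≤13, walk score 59≥57).

S3, S4, S5, S7, S8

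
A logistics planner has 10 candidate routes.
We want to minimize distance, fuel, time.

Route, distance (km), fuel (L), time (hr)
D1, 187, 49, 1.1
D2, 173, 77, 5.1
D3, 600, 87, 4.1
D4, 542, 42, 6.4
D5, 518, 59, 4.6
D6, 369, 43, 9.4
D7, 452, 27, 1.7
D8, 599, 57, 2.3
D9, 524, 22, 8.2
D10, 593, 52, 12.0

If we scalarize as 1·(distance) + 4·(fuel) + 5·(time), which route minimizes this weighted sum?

D1: 1·187 + 4·49 + 5·1.1 = 388.5
D2: 1·173 + 4·77 + 5·5.1 = 506.5
D3: 1·600 + 4·87 + 5·4.1 = 968.5
D4: 1·542 + 4·42 + 5·6.4 = 742.0
D5: 1·518 + 4·59 + 5·4.6 = 777.0
D6: 1·369 + 4·43 + 5·9.4 = 588.0
D7: 1·452 + 4·27 + 5·1.7 = 568.5
D8: 1·599 + 4·57 + 5·2.3 = 838.5
D9: 1·524 + 4·22 + 5·8.2 = 653.0
D10: 1·593 + 4·52 + 5·12.0 = 861.0
Lowest: D1 at 388.5.

D1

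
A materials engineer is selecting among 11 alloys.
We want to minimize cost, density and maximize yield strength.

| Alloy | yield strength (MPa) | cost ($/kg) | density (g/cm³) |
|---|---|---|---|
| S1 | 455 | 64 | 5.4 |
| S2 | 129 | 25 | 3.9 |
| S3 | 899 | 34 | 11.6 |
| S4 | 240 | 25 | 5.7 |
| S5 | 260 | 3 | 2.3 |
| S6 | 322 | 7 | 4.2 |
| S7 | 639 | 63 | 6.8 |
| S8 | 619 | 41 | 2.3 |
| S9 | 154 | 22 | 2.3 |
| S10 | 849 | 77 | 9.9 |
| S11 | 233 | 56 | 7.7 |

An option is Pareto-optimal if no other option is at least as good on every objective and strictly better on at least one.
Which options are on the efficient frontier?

S1: dominated by S8 (yield strength 619≥455, cost 41≤64, density 2.3≤5.4).
S2: dominated by S5 (yield strength 260≥129, cost 3≤25, density 2.3≤3.9).
S3: not dominated (best yield strength).
S4: dominated by S5 (yield strength 260≥240, cost 3≤25, density 2.3≤5.7).
S5: not dominated (best cost).
S6: not dominated.
S7: not dominated.
S8: not dominated.
S9: dominated by S5 (yield strength 260≥154, cost 3≤22, density 2.3≤2.3).
S10: not dominated.
S11: dominated by S4 (yield strength 240≥233, cost 25≤56, density 5.7≤7.7).

S3, S5, S6, S7, S8, S10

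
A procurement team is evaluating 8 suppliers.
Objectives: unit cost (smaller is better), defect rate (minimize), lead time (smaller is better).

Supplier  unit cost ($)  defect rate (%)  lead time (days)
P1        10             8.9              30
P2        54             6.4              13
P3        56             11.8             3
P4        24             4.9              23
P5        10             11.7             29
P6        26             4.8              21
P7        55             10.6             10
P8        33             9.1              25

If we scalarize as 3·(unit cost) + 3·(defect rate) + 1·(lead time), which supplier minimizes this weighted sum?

P1: 3·10 + 3·8.9 + 1·30 = 86.7
P2: 3·54 + 3·6.4 + 1·13 = 194.2
P3: 3·56 + 3·11.8 + 1·3 = 206.4
P4: 3·24 + 3·4.9 + 1·23 = 109.7
P5: 3·10 + 3·11.7 + 1·29 = 94.1
P6: 3·26 + 3·4.8 + 1·21 = 113.4
P7: 3·55 + 3·10.6 + 1·10 = 206.8
P8: 3·33 + 3·9.1 + 1·25 = 151.3
Lowest: P1 at 86.7.

P1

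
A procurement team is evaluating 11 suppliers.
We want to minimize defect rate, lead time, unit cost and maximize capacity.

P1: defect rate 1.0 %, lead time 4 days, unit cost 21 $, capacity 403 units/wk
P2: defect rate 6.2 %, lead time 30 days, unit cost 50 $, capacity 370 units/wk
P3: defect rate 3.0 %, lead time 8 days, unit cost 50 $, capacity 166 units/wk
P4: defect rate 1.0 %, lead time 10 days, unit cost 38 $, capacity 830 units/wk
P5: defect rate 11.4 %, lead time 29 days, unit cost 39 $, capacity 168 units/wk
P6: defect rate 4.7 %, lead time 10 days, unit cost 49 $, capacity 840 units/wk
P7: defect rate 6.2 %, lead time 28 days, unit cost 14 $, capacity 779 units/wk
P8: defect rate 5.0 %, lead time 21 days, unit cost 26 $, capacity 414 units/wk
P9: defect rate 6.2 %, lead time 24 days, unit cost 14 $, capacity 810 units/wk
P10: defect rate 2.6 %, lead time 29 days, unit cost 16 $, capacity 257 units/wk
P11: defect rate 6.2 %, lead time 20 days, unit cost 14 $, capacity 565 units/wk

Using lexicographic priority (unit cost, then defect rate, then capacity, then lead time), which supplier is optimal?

First minimize unit cost: best is 14, kept {P7, P9, P11}.
Then minimize defect rate: best is 6.2, kept {P7, P9, P11}.
Then maximize capacity: best is 810, kept {P9}.

P9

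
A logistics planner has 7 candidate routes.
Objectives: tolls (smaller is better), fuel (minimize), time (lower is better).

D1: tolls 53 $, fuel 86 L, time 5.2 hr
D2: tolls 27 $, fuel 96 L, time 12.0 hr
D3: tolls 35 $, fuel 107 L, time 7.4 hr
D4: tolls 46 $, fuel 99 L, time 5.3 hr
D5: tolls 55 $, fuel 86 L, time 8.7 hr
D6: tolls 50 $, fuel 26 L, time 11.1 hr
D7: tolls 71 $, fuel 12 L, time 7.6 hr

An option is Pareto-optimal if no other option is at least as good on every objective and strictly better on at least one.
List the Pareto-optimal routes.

D1: not dominated (best time).
D2: not dominated (best tolls).
D3: not dominated.
D4: not dominated.
D5: dominated by D1 (tolls 53≤55, fuel 86≤86, time 5.2≤8.7).
D6: not dominated.
D7: not dominated (best fuel).

D1, D2, D3, D4, D6, D7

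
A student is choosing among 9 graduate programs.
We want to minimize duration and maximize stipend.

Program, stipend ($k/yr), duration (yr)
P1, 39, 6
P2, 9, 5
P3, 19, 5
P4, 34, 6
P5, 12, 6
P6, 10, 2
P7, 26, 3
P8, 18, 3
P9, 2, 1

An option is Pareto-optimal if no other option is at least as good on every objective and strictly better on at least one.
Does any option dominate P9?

No

P1: worse on duration (6 vs 1).
P2: worse on duration (5 vs 1).
P3: worse on duration (5 vs 1).
P4: worse on duration (6 vs 1).
P5: worse on duration (6 vs 1).
P6: worse on duration (2 vs 1).
P7: worse on duration (3 vs 1).
P8: worse on duration (3 vs 1).
No option is at least as good as P9 on every objective and strictly better on one.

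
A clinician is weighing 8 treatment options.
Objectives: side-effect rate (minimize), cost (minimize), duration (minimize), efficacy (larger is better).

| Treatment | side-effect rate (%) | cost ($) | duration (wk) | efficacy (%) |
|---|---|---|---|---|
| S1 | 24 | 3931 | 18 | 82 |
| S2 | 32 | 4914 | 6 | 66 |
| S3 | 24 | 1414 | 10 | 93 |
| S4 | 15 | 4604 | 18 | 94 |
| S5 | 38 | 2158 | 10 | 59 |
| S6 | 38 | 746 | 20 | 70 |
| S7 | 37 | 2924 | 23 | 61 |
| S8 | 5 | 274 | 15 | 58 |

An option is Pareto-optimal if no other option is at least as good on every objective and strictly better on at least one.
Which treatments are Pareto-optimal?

S1: dominated by S3 (side-effect rate 24≤24, cost 1414≤3931, duration 10≤18, efficacy 93≥82).
S2: not dominated (best duration).
S3: not dominated.
S4: not dominated (best efficacy).
S5: dominated by S3 (side-effect rate 24≤38, cost 1414≤2158, duration 10≤10, efficacy 93≥59).
S6: not dominated.
S7: dominated by S3 (side-effect rate 24≤37, cost 1414≤2924, duration 10≤23, efficacy 93≥61).
S8: not dominated (best side-effect rate).

S2, S3, S4, S6, S8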